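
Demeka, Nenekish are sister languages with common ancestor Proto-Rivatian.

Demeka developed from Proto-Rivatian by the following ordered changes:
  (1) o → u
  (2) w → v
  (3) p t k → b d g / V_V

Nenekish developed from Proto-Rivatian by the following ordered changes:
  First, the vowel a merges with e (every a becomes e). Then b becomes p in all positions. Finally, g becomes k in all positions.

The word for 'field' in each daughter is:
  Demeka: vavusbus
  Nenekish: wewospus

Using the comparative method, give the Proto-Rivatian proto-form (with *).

Position 2: Demeka has a, Nenekish has e. Demeka preserves a here (none of its changes turn any other segment into a), so the proto-segment is *a.
Position 4: Demeka has u, Nenekish has o. Nenekish preserves o here (none of its changes turn any other segment into o), so the proto-segment is *o.
Position 1: Demeka has v, Nenekish has w. Nenekish preserves w here (none of its changes turn any other segment into w), so the proto-segment is *w.
This points to *wawosbus. Verify forward in each daughter:
Demeka: *wawosbus > wawusbus > vavusbus  (by vowel merger, unconditioned shift)
Nenekish: start from *wawosbus.
  rule 1 (vowel merger): wawosbus → wewosbus
  rule 2 (unconditioned shift): wewosbus → wewospus
  rule 3: no change — wewospus
  ⇒ Nenekish wewospus
No other proto-form is consistent with every reflex, so the reconstruction is *wawosbus.

*wawosbus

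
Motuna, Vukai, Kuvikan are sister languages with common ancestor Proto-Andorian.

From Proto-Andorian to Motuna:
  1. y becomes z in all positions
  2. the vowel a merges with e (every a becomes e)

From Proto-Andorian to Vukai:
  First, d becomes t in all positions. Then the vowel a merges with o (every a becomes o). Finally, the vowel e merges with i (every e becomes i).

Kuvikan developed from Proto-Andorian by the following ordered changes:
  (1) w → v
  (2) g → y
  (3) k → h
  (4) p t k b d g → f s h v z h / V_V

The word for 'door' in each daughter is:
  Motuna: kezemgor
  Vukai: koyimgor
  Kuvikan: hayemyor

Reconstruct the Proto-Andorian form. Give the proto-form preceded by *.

Position 1: Motuna has k, Vukai has k, Kuvikan has h. Motuna preserves k here (none of its changes turn any other segment into k), so the proto-segment is *k.
Position 2: Motuna has e, Vukai has o, Kuvikan has a. Kuvikan preserves a here (none of its changes turn any other segment into a), so the proto-segment is *a.
Verify the candidate proto-form against each daughter:
Motuna: *kayemgor > kazemgor > kezemgor  (by unconditioned shift, vowel merger)
Vukai: *kayemgor > koyemgor > koyimgor  (by vowel merger, vowel merger)
Kuvikan: start from *kayemgor.
  rule 1: no change — kayemgor
  rule 2 (unconditioned shift): kayemgor → kayemyor
  rule 3 (unconditioned shift): kayemyor → hayemyor
  rule 4: no change — hayemyor
  ⇒ Kuvikan hayemyor
No other proto-form is consistent with every reflex, so the reconstruction is *kayemgor.

*kayemgor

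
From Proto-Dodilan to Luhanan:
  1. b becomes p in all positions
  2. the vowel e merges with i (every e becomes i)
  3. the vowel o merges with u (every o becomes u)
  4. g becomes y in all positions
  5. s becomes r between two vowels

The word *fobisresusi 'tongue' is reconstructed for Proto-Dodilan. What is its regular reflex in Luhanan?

fupisriruri

Luhanan: start from *fobisresusi.
  rule 1 (unconditioned shift): fobisresusi → fopisresusi
  rule 2 (vowel merger): fopisresusi → fopisrisusi
  rule 3 (vowel merger): fopisrisusi → fupisrisusi
  rule 4: no change — fupisrisusi
  rule 5 (rhotacism): fupisrisusi → fupisriruri
  ⇒ Luhanan fupisriruri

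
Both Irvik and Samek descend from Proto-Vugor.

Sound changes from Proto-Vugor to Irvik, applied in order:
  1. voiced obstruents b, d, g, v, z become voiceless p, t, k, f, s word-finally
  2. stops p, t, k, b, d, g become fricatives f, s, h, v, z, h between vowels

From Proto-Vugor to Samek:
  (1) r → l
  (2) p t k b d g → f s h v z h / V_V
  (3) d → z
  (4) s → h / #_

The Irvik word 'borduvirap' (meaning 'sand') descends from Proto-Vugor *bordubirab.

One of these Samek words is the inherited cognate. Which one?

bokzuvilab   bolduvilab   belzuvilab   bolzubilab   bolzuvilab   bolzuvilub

bolzuvilab

Samek: *bordubirab > boldubilab > bolduvilab > bolzuvilab  (by unconditioned shift, intervocalic lenition, unconditioned shift)
Among the options, 'bolzuvilab' alone shows every Samek change applied in order.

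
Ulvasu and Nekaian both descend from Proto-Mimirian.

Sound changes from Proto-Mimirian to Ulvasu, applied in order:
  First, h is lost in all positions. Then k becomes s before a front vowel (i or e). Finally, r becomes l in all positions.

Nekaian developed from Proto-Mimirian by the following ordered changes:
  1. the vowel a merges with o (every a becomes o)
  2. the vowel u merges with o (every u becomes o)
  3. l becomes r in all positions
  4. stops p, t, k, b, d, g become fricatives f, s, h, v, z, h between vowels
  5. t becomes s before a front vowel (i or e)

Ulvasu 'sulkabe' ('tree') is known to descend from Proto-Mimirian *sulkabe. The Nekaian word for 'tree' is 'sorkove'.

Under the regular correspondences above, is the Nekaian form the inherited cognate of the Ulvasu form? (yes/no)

yes

Derive the expected Nekaian reflex of *sulkabe:
Nekaian: *sulkabe > sulkobe > solkobe > sorkobe > sorkove  (by vowel merger, vowel merger, unconditioned shift, intervocalic lenition)
Nekaian 'sorkove' matches the regular reflex exactly, so the pair is cognate.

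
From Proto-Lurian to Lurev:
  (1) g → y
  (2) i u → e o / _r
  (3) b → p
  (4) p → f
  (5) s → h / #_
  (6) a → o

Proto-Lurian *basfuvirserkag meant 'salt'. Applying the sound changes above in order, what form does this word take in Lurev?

fosfuverserkoy

Lurev: *basfuvirserkag > basfuvirserkay > basfuverserkay > pasfuverserkay > fasfuverserkay > fosfuverserkoy  (by unconditioned shift, pre-rhotic lowering, unconditioned shift, unconditioned shift, vowel merger)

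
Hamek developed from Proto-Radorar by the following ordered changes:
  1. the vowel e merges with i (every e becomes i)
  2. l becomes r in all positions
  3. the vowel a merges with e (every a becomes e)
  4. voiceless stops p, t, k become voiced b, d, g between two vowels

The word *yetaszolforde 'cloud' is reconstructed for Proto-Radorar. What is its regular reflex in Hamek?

Hamek: *yetaszolforde > yitaszolfordi > yitaszorfordi > yiteszorfordi > yideszorfordi  (by vowel merger, unconditioned shift, vowel merger, intervocalic voicing)

yideszorfordi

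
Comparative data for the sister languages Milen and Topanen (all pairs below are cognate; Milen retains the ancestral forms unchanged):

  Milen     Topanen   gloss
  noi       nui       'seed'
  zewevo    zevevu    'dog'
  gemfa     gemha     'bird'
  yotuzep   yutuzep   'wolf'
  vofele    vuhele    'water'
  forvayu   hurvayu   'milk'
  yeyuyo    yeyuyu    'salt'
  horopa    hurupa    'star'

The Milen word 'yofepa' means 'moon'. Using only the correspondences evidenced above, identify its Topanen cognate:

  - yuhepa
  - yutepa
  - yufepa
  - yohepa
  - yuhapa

yuhepa

vofele ~ vuhele — Milen o corresponds to Topanen u after a consonant, before a labial obstruent.
vofele ~ vuhele — Milen f corresponds to Topanen h between vowels (before a front vowel).
Applying these to Milen 'yofepa':
  yofepa → yufepa   (o→u after a consonant, before a labial obstruent)
  yufepa → yuhepa   (f→h between vowels (before a front vowel))
So the Topanen cognate is 'yuhepa'.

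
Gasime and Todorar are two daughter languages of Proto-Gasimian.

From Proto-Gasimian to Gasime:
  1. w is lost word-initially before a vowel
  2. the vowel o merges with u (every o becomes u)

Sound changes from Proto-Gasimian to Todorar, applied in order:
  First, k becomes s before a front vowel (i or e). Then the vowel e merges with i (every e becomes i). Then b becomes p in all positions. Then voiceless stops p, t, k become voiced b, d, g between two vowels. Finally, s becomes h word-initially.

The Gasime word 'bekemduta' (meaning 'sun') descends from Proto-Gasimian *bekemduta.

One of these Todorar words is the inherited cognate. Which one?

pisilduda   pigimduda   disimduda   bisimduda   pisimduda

pisimduda

Todorar: start from *bekemduta.
  rule 1 (palatalisation): bekemduta → besemduta
  rule 2 (vowel merger): besemduta → bisimduta
  rule 3 (unconditioned shift): bisimduta → pisimduta
  rule 4 (intervocalic voicing): pisimduta → pisimduda
  rule 5: no change — pisimduda
  ⇒ Todorar pisimduda
The other candidates each miss or misapply at least one Todorar change.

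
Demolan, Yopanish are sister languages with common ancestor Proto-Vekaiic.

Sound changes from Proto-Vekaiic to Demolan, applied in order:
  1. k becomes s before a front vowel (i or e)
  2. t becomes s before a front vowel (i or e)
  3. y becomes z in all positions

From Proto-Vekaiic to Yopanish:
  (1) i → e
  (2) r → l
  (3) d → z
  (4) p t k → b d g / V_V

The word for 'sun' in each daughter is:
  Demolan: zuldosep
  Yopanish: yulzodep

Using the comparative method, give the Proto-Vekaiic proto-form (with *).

*yuldotep

Position 4: Demolan has d, Yopanish has z. Demolan preserves d here (none of its changes turn any other segment into d), so the proto-segment is *d.
Position 1: Demolan has z, Yopanish has y. Yopanish preserves y here (none of its changes turn any other segment into y), so the proto-segment is *y.
Position 6: Demolan has s, Yopanish has d. In Yopanish, d can only continue *t, so the proto-segment is *t.
This points to *yuldotep. Verify forward in each daughter:
Demolan: *yuldotep
  yuldotep (rule 1 does not apply)
  yuldotep → yuldosep   [palatalisation]
  yuldosep → zuldosep   [unconditioned shift]
  giving Demolan zuldosep.
Yopanish: start from *yuldotep.
  rule 1: no change — yuldotep
  rule 2: no change — yuldotep
  rule 3 (unconditioned shift): yuldotep → yulzotep
  rule 4 (intervocalic voicing): yulzotep → yulzodep
  ⇒ Yopanish yulzodep
Only *yuldotep yields all of Demolan zuldosep, Yopanish yulzodep.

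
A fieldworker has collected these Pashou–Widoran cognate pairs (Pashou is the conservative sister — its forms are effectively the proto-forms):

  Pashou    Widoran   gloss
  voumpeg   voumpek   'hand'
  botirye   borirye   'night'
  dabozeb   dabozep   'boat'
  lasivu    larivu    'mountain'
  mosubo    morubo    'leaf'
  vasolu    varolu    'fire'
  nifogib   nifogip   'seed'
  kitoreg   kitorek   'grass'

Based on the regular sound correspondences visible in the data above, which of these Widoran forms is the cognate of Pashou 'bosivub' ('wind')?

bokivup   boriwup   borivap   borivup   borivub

borivup

lasivu ~ larivu — Pashou s corresponds to Widoran r between vowels (before a front vowel).
dabozeb ~ dabozep, nifogib ~ nifogip — Pashou b corresponds to Widoran p word-finally.
Applying these to Pashou 'bosivub':
  bosivub → borivub   (s→r between vowels (before a front vowel))
  borivub → borivup   (b→p word-finally)
So the Widoran cognate is 'borivup'.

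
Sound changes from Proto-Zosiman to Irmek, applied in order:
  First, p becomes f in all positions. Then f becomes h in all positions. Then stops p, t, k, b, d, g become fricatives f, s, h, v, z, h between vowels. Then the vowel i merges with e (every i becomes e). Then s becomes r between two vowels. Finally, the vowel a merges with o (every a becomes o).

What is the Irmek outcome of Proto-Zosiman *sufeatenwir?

Irmek: *sufeatenwir > suheatenwir > suheasenwir > suheasenwer > suhearenwer > suheorenwer  (by unconditioned shift, intervocalic lenition, vowel merger, rhotacism, vowel merger)

suheorenwer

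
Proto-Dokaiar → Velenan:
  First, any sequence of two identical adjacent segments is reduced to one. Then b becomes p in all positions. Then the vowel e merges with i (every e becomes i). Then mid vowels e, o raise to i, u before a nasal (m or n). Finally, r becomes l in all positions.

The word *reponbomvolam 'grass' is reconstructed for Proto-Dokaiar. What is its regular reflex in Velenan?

lipunpumvolam

Velenan: *reponbomvolam
  reponbomvolam (rule 1 does not apply)
  reponbomvolam → reponpomvolam   [unconditioned shift]
  reponpomvolam → riponpomvolam   [vowel merger]
  riponpomvolam → ripunpumvolam   [pre-nasal raising]
  ripunpumvolam → lipunpumvolam   [unconditioned shift]
  giving Velenan lipunpumvolam.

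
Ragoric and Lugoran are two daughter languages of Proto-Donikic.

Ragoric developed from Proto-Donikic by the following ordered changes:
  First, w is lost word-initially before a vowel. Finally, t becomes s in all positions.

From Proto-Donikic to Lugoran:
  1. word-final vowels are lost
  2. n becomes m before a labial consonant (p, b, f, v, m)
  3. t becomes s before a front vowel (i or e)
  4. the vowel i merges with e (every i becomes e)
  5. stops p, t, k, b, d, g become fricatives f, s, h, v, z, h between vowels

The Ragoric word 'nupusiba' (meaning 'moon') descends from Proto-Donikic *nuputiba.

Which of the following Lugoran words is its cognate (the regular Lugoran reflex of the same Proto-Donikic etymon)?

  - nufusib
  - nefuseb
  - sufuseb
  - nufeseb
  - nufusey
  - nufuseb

Lugoran: start from *nuputiba.
  rule 1 (apocope): nuputiba → nuputib
  rule 2: no change — nuputib
  rule 3 (palatalisation): nuputib → nupusib
  rule 4 (vowel merger): nupusib → nupuseb
  rule 5 (intervocalic lenition): nupuseb → nufuseb
  ⇒ Lugoran nufuseb

nufuseb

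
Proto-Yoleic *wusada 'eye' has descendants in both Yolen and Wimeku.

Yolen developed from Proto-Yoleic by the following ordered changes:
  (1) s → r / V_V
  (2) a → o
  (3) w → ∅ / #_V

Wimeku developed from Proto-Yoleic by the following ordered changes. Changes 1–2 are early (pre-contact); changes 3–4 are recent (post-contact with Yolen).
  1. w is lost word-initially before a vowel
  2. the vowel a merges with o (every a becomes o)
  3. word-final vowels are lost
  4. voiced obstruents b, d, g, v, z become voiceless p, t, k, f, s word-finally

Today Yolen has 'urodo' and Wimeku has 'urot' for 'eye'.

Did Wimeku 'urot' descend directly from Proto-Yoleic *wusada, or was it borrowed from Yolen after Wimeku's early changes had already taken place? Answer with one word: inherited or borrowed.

borrowed

If inherited, *wusada would pass through all of Wimeku's changes:
Wimeku: *wusada
  wusada → usada   [glide loss]
  usada → usodo   [vowel merger]
  usodo → usod   [apocope]
  usod → usot   [final devoicing]
  giving Wimeku usot.
If borrowed from Yolen 'urodo' after the early changes, it would undergo only the recent ones:
  rule 3 (apocope): urodo → urod
  rule 4 (final devoicing): urod → urot
  ⇒ as a loan: urot
Wimeku 'urot' matches the loan outcome 'urot', not the inherited 'usot' — it skipped the early Wimeku changes, so it was borrowed from Yolen.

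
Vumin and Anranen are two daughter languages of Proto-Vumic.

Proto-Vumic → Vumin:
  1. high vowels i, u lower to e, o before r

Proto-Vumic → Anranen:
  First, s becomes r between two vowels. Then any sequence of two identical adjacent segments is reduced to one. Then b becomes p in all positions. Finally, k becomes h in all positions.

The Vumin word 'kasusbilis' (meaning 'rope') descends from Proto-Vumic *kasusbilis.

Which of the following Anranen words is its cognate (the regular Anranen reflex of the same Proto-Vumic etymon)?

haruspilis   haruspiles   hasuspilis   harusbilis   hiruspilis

Anranen: start from *kasusbilis.
  rule 1 (rhotacism): kasusbilis → karusbilis
  rule 2: no change — karusbilis
  rule 3 (unconditioned shift): karusbilis → karuspilis
  rule 4 (unconditioned shift): karuspilis → haruspilis
  ⇒ Anranen haruspilis

haruspilis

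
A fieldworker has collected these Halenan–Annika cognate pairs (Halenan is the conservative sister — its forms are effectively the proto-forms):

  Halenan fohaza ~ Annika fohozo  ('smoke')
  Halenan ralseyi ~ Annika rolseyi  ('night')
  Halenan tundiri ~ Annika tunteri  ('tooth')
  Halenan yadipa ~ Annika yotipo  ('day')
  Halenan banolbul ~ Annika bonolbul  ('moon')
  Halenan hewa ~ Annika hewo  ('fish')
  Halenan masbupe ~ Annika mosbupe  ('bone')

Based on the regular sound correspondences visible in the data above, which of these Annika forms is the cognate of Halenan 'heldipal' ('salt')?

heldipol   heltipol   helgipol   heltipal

heltipol

tundiri ~ tunteri — Halenan d corresponds to Annika t after a consonant, before a front vowel.
fohaza ~ fohozo, ralseyi ~ rolseyi — Halenan a corresponds to Annika o after a consonant, before a consonant other than r, m, n, p, b, f, v.
Applying these to Halenan 'heldipal':
  heldipal → heltipal   (d→t after a consonant, before a front vowel)
  heltipal → heltipol   (a→o after a consonant, before a consonant other than r, m, n, p, b, f, v)
So the Annika cognate is 'heltipol'.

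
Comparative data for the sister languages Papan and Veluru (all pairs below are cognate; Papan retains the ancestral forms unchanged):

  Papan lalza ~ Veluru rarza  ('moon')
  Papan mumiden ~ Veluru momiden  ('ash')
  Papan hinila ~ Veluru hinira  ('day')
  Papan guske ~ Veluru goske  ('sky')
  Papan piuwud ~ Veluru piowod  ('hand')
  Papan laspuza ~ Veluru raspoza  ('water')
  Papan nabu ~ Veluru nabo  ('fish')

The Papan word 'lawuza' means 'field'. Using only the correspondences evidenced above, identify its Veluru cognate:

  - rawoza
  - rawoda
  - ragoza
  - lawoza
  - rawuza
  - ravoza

lalza ~ rarza, laspuza ~ raspoza — Papan l corresponds to Veluru r word-initially before a back vowel.
guske ~ goske, piuwud ~ piowod — Papan u corresponds to Veluru o after a consonant, before a consonant other than r, m, n, p, b, f, v.
Applying these to Papan 'lawuza':
  lawuza → rawuza   (l→r word-initially before a back vowel)
  rawuza → rawoza   (u→o after a consonant, before a consonant other than r, m, n, p, b, f, v)
So the Veluru cognate is 'rawoza'.

rawoza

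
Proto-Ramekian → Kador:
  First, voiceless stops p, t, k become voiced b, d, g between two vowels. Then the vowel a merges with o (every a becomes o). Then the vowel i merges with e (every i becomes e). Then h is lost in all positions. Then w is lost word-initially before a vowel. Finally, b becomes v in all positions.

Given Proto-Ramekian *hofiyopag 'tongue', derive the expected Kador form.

ofeyovog

Kador: *hofiyopag > hofiyobag > hofiyobog > hofeyobog > ofeyobog > ofeyovog  (by intervocalic voicing, vowel merger, vowel merger, h-loss, unconditioned shift)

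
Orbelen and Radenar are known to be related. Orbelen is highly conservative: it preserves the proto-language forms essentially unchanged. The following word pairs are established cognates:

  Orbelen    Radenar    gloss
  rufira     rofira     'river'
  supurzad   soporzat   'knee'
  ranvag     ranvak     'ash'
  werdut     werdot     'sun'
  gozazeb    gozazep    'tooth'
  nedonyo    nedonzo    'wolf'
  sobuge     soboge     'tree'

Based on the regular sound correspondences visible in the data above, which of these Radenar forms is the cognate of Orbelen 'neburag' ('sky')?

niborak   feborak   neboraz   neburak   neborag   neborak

neborak

supurzad ~ soporzat — Orbelen u corresponds to Radenar o after a consonant, before r.
ranvag ~ ranvak — Orbelen g corresponds to Radenar k word-finally.
Applying these to Orbelen 'neburag':
  neburag → neborag   (u→o after a consonant, before r)
  neborag → neborak   (g→k word-finally)
So the Radenar cognate is 'neborak'.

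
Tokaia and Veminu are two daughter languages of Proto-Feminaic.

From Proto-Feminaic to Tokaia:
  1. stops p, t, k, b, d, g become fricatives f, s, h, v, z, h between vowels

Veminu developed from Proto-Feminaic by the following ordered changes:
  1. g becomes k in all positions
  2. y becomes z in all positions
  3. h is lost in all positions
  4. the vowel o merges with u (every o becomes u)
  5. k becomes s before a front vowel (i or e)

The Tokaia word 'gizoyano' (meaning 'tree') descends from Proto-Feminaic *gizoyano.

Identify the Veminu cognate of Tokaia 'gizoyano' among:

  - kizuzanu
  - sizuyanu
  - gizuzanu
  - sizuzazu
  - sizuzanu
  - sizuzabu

Veminu: *gizoyano
  gizoyano → kizoyano   [unconditioned shift]
  kizoyano → kizozano   [unconditioned shift]
  kizozano (rule 3 does not apply)
  kizozano → kizuzanu   [vowel merger]
  kizuzanu → sizuzanu   [palatalisation]
  giving Veminu sizuzanu.
The other candidates each miss or misapply at least one Veminu change.

sizuzanu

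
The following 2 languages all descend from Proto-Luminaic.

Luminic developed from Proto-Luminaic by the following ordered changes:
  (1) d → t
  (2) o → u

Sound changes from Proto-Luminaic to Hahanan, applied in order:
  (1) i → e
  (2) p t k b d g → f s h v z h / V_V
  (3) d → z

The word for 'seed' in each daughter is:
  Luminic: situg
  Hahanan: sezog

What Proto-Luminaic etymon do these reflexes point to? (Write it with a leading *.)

*sidog

Position 4: Luminic has u, Hahanan has o. Hahanan preserves o here (none of its changes turn any other segment into o), so the proto-segment is *o.
Position 3: Luminic has t, Hahanan has z. Taking the neighbouring segments as reconstructed: Luminic t could go back to *t or *d; Hahanan z could go back to *d or *z — the one source consistent with every daughter is *d.
This points to *sidog. Verify forward in each daughter:
Luminic: *sidog > sitog > situg  (by unconditioned shift, vowel merger)
Hahanan: *sidog
  sidog → sedog   [vowel merger]
  sedog → sezog   [intervocalic lenition]
  sezog (rule 3 does not apply)
  giving Hahanan sezog.
*sidog is the unique common source.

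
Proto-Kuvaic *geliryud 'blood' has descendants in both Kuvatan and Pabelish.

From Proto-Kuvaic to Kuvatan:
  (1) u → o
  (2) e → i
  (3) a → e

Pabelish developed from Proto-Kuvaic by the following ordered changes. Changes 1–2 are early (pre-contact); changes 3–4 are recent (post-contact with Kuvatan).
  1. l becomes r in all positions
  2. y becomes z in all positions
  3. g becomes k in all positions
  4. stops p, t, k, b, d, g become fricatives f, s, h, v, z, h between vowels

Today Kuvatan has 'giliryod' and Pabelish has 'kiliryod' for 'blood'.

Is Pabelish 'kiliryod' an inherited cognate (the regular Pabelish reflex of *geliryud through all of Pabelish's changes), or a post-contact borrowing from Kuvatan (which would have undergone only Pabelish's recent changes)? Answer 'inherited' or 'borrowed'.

borrowed

If inherited, *geliryud would pass through all of Pabelish's changes:
Pabelish: start from *geliryud.
  rule 1 (unconditioned shift): geliryud → geriryud
  rule 2 (unconditioned shift): geriryud → gerirzud
  rule 3 (unconditioned shift): gerirzud → kerirzud
  rule 4: no change — kerirzud
  ⇒ Pabelish kerirzud
If borrowed from Kuvatan 'giliryod' after the early changes, it would undergo only the recent ones:
  rule 3 (unconditioned shift): giliryod → kiliryod
  rule 4 (intervocalic lenition): no change (kiliryod)
  ⇒ as a loan: kiliryod
Pabelish 'kiliryod' matches the loan outcome 'kiliryod', not the inherited 'kerirzud' — it skipped the early Pabelish changes, so it was borrowed from Kuvatan.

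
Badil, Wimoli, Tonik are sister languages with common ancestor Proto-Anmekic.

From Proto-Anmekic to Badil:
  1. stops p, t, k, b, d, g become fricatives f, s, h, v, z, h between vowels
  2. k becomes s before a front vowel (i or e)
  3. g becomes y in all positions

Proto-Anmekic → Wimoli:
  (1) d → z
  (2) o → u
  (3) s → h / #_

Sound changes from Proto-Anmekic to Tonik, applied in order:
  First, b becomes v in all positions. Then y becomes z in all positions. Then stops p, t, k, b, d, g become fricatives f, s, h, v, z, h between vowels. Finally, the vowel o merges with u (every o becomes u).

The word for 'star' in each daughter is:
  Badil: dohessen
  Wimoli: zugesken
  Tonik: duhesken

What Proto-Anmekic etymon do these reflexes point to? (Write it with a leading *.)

*dogesken

Position 6: Badil has s, Wimoli has k, Tonik has k. Wimoli preserves k here (none of its changes turn any other segment into k), so the proto-segment is *k.
Position 2: Badil has o, Wimoli has u, Tonik has u. Badil preserves o here (none of its changes turn any other segment into o), so the proto-segment is *o.
Position 3: Badil has h, Wimoli has g, Tonik has h. Wimoli preserves g here (none of its changes turn any other segment into g), so the proto-segment is *g.
Continuing position by position gives *dogesken; check it forward:
Badil: *dogesken > dohesken > dohessen  (by intervocalic lenition, palatalisation)
Wimoli: *dogesken > zogesken > zugesken  (by unconditioned shift, vowel merger)
Tonik: *dogesken
  dogesken (rule 1 does not apply)
  dogesken (rule 2 does not apply)
  dogesken → dohesken   [intervocalic lenition]
  dohesken → duhesken   [vowel merger]
  giving Tonik duhesken.
*dogesken is the unique common source.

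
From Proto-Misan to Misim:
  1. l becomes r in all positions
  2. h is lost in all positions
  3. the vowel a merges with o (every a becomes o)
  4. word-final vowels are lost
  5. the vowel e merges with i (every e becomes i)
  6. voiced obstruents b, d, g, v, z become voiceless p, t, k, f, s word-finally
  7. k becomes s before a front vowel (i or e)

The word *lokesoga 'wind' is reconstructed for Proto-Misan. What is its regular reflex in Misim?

Misim: start from *lokesoga.
  rule 1 (unconditioned shift): lokesoga → rokesoga
  rule 2: no change — rokesoga
  rule 3 (vowel merger): rokesoga → rokesogo
  rule 4 (apocope): rokesogo → rokesog
  rule 5 (vowel merger): rokesog → rokisog
  rule 6 (final devoicing): rokisog → rokisok
  rule 7 (palatalisation): rokisok → rosisok
  ⇒ Misim rosisok

rosisok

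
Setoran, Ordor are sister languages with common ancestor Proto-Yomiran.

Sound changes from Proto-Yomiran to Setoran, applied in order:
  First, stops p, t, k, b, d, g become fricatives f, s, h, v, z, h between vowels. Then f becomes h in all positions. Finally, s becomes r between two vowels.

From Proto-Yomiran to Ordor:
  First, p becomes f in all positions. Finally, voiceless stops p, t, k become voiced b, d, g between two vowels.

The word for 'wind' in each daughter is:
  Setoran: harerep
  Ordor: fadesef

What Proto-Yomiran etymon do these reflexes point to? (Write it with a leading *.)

Position 3: Setoran has r, Ordor has d. Taking the neighbouring segments as reconstructed: Setoran r could go back to *t or *s or *r; Ordor d could go back to *t or *d — the one source consistent with every daughter is *t.
Position 5: Setoran has r, Ordor has s. Ordor preserves s here (none of its changes turn any other segment into s), so the proto-segment is *s.
Position 7: Setoran has p, Ordor has f. Setoran preserves p here (none of its changes turn any other segment into p), so the proto-segment is *p.
Verify the candidate proto-form against each daughter:
Setoran: *fatesep
  fatesep → fasesep   [intervocalic lenition]
  fasesep → hasesep   [unconditioned shift]
  hasesep → harerep   [rhotacism]
  giving Setoran harerep.
Ordor: *fatesep
  fatesep → fatesef   [unconditioned shift]
  fatesef → fadesef   [intervocalic voicing]
  giving Ordor fadesef.
*fatesep is the unique common source.

*fatesep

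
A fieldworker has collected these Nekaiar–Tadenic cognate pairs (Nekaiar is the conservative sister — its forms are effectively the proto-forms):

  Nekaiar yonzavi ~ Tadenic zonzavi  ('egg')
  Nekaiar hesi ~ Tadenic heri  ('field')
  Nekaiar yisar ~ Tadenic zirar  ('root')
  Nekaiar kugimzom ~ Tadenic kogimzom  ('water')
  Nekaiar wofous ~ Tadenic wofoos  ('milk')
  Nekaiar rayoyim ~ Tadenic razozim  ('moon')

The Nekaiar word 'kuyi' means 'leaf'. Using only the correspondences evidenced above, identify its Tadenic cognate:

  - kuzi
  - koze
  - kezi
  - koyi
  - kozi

kozi

kugimzom ~ kogimzom — Nekaiar u corresponds to Tadenic o after a consonant, before a consonant other than r, m, n, p, b, f, v.
rayoyim ~ razozim — Nekaiar y corresponds to Tadenic z between vowels (before a front vowel).
Applying these to Nekaiar 'kuyi':
  kuyi → koyi   (u→o after a consonant, before a consonant other than r, m, n, p, b, f, v)
  koyi → kozi   (y→z between vowels (before a front vowel))
So the Tadenic cognate is 'kozi'.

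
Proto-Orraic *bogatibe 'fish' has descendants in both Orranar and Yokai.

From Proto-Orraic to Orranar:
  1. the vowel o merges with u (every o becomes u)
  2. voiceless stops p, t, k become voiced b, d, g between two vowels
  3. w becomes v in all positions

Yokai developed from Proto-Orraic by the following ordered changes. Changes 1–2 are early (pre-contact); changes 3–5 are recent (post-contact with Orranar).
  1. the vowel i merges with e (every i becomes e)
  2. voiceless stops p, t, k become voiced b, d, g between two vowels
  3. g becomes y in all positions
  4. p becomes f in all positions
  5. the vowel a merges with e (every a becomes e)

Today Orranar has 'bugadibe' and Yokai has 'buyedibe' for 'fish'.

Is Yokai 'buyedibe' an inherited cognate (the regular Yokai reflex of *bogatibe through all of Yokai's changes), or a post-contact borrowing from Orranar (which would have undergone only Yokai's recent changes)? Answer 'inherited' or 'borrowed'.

borrowed

If inherited, *bogatibe would pass through all of Yokai's changes:
Yokai: *bogatibe > bogatebe > bogadebe > boyadebe > boyedebe  (by vowel merger, intervocalic voicing, unconditioned shift, vowel merger)
If borrowed from Orranar 'bugadibe' after the early changes, it would undergo only the recent ones:
  rule 3 (unconditioned shift): bugadibe → buyadibe
  rule 4 (unconditioned shift): no change (buyadibe)
  rule 5 (vowel merger): buyadibe → buyedibe
  ⇒ as a loan: buyedibe
Yokai 'buyedibe' matches the loan outcome 'buyedibe', not the inherited 'boyedebe' — it skipped the early Yokai changes, so it was borrowed from Orranar.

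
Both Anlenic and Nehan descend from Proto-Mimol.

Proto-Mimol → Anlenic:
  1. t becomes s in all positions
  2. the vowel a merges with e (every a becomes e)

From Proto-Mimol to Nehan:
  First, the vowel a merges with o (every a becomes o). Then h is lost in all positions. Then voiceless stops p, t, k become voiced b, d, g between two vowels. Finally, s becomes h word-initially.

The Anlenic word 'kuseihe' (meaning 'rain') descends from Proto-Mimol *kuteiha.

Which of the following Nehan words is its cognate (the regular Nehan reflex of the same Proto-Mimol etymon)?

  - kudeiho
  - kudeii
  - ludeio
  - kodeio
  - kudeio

Nehan: start from *kuteiha.
  rule 1 (vowel merger): kuteiha → kuteiho
  rule 2 (h-loss): kuteiho → kuteio
  rule 3 (intervocalic voicing): kuteio → kudeio
  rule 4: no change — kudeio
  ⇒ Nehan kudeio
Only 'kudeio' matches the regular Nehan development of *kuteiha.

kudeio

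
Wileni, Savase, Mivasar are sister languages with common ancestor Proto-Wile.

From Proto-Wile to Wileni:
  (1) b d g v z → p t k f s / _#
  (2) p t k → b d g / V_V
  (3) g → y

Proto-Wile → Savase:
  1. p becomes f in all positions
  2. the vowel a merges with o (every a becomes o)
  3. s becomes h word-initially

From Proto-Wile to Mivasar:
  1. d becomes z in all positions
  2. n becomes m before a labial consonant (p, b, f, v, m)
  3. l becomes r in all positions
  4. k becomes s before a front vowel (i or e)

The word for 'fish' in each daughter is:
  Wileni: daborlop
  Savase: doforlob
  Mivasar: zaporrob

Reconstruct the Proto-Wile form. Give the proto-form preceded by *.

Position 2: Wileni has a, Savase has o, Mivasar has a. Wileni preserves a here (none of its changes turn any other segment into a), so the proto-segment is *a.
Position 3: Wileni has b, Savase has f, Mivasar has p. Mivasar preserves p here (none of its changes turn any other segment into p), so the proto-segment is *p.
Continuing position by position gives *daporlob; check it forward:
Wileni: *daporlob
  daporlob → daporlop   [final devoicing]
  daporlop → daborlop   [intervocalic voicing]
  daborlop (rule 3 does not apply)
  giving Wileni daborlop.
Savase: *daporlob
  daporlob → daforlob   [unconditioned shift]
  daforlob → doforlob   [vowel merger]
  doforlob (rule 3 does not apply)
  giving Savase doforlob.
Mivasar: start from *daporlob.
  rule 1 (unconditioned shift): daporlob → zaporlob
  rule 2: no change — zaporlob
  rule 3 (unconditioned shift): zaporlob → zaporrob
  rule 4: no change — zaporrob
  ⇒ Mivasar zaporrob
No other proto-form is consistent with every reflex, so the reconstruction is *daporlob.

*daporlob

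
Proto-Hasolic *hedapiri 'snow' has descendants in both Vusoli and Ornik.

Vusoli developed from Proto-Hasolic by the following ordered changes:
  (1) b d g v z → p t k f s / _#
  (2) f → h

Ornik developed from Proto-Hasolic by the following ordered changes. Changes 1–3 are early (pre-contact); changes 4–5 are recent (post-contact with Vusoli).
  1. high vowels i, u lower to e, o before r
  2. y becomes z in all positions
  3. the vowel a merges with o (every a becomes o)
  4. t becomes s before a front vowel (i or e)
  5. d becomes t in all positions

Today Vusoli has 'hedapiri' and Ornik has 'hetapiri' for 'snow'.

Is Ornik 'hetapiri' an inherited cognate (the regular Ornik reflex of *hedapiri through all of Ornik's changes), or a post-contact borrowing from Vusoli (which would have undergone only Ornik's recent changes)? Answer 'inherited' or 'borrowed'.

If inherited, *hedapiri would pass through all of Ornik's changes:
Ornik: start from *hedapiri.
  rule 1 (pre-rhotic lowering): hedapiri → hedaperi
  rule 2: no change — hedaperi
  rule 3 (vowel merger): hedaperi → hedoperi
  rule 4: no change — hedoperi
  rule 5 (unconditioned shift): hedoperi → hetoperi
  ⇒ Ornik hetoperi
If borrowed from Vusoli 'hedapiri' after the early changes, it would undergo only the recent ones:
  rule 4 (palatalisation): no change (hedapiri)
  rule 5 (unconditioned shift): hedapiri → hetapiri
  ⇒ as a loan: hetapiri
Ornik 'hetapiri' matches the loan outcome 'hetapiri', not the inherited 'hetoperi' — it skipped the early Ornik changes, so it was borrowed from Vusoli.

borrowed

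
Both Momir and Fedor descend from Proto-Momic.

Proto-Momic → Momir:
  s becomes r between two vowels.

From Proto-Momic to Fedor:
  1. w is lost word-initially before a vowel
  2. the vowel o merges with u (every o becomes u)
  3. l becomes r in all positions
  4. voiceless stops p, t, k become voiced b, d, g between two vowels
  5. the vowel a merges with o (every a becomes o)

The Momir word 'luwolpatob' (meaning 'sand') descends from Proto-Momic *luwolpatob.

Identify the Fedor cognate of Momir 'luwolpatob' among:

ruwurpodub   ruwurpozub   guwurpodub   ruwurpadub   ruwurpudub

Fedor: *luwolpatob
  luwolpatob (rule 1 does not apply)
  luwolpatob → luwulpatub   [vowel merger]
  luwulpatub → ruwurpatub   [unconditioned shift]
  ruwurpatub → ruwurpadub   [intervocalic voicing]
  ruwurpadub → ruwurpodub   [vowel merger]
  giving Fedor ruwurpodub.
Only 'ruwurpodub' matches the regular Fedor development of *luwolpatob.

ruwurpodub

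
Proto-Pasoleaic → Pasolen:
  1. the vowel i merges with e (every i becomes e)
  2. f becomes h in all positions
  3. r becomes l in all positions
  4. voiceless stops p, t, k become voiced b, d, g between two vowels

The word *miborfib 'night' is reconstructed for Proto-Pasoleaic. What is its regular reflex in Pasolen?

Pasolen: *miborfib
  miborfib → meborfeb   [vowel merger]
  meborfeb → meborheb   [unconditioned shift]
  meborheb → mebolheb   [unconditioned shift]
  mebolheb (rule 4 does not apply)
  giving Pasolen mebolheb.

mebolheb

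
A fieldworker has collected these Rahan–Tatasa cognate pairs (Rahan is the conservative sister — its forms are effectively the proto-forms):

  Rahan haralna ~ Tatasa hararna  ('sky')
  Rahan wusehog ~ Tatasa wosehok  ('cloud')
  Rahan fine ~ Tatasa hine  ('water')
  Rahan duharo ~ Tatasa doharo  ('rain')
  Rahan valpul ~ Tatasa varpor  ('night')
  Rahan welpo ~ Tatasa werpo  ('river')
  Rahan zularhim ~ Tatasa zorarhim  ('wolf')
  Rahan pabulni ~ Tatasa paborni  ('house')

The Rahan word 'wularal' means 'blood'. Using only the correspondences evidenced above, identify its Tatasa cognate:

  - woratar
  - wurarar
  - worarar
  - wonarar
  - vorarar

wusehog ~ wosehok, duharo ~ doharo — Rahan u corresponds to Tatasa o after a consonant, before a consonant other than r, m, n, p, b, f, v.
zularhim ~ zorarhim — Rahan l corresponds to Tatasa r between vowels (before a back vowel).
valpul ~ varpor — Rahan l corresponds to Tatasa r word-finally.
Applying these to Rahan 'wularal':
  wularal → wolaral   (u→o after a consonant, before a consonant other than r, m, n, p, b, f, v)
  wolaral → woraral   (l→r between vowels (before a back vowel))
  woraral → worarar   (l→r word-finally)
So the Tatasa cognate is 'worarar'.

worarar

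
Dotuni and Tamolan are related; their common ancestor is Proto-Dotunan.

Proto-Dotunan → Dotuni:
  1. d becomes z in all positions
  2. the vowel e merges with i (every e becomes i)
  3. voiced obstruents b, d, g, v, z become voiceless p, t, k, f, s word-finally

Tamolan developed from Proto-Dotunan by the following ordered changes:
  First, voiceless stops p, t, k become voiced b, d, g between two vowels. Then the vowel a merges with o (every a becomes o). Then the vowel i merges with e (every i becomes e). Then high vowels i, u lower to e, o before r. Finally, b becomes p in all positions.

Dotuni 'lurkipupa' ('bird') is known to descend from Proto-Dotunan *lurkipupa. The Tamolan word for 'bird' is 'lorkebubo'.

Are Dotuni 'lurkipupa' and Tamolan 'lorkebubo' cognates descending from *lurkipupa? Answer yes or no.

Derive the expected Tamolan reflex of *lurkipupa:
Tamolan: start from *lurkipupa.
  rule 1 (intervocalic voicing): lurkipupa → lurkibuba
  rule 2 (vowel merger): lurkibuba → lurkibubo
  rule 3 (vowel merger): lurkibubo → lurkebubo
  rule 4 (pre-rhotic lowering): lurkebubo → lorkebubo
  rule 5 (unconditioned shift): lorkebubo → lorkepupo
  ⇒ Tamolan lorkepupo
The regular Tamolan reflex would be 'lorkepupo', but the attested form is 'lorkebubo'. The correspondence is irregular, so they are not cognates (the Tamolan form has a different source).

no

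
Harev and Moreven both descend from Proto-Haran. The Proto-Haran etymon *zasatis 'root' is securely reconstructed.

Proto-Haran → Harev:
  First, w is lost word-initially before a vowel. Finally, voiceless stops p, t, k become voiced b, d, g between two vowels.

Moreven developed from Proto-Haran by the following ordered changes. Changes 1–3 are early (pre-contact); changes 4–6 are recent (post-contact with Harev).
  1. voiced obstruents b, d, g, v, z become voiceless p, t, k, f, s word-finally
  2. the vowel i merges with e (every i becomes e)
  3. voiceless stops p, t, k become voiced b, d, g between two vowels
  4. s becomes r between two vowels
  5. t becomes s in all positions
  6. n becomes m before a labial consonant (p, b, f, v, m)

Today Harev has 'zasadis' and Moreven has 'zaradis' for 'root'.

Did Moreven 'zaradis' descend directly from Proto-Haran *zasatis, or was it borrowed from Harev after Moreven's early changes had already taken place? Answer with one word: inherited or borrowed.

borrowed

If inherited, *zasatis would pass through all of Moreven's changes:
Moreven: *zasatis
  zasatis (rule 1 does not apply)
  zasatis → zasates   [vowel merger]
  zasates → zasades   [intervocalic voicing]
  zasades → zarades   [rhotacism]
  zarades (rule 5 does not apply)
  zarades (rule 6 does not apply)
  giving Moreven zarades.
If borrowed from Harev 'zasadis' after the early changes, it would undergo only the recent ones:
  rule 4 (rhotacism): zasadis → zaradis
  rule 5 (unconditioned shift): no change (zaradis)
  rule 6 (nasal place assimilation): no change (zaradis)
  ⇒ as a loan: zaradis
Moreven 'zaradis' matches the loan outcome 'zaradis', not the inherited 'zarades' — it skipped the early Moreven changes, so it was borrowed from Harev.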